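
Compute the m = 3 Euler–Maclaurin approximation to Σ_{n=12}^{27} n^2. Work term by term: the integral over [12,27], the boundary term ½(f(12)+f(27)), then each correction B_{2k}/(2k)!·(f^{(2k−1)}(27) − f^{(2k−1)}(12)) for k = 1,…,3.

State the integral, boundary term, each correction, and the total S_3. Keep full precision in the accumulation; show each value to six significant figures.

∫_12^27 x^2 dx evaluates to 5985.00.
½[f(12) + f(27)] = ½[144.000 + 729.000] = 436.500.
So far: 6421.50.
k=1: B_{2}/(2)! × [f^{(1)}(27) − f^{(1)}(12)] = 1/12 × (54.0000 − 24.0000) = 2.50000.
After k=1: 6424.00.
k=2: B_{4}/(4)! × [f^{(3)}(27) − f^{(3)}(12)] = −1/720 × (0.00000 − 0.00000) = 0.00000.
After k=2: 6424.00.
k=3: B_{6}/(6)! × [f^{(5)}(27) − f^{(5)}(12)] = 1/30240 × (0.00000 − 0.00000) = 0.00000.

S_3 ≈ 6424.00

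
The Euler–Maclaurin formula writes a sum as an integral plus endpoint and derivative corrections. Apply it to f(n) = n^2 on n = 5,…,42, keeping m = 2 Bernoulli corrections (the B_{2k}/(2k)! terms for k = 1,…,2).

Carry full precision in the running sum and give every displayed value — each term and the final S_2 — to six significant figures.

S_2 ≈ 25555.0

Integral: ∫_5^42 x^2 dx = 24654.3.
Endpoint term: (f(5) + f(42))/2 = (25.0000 + 1764.00)/2 = 894.500.
Integral + boundary = 25548.8.
k=1: B_{2}/(2)! × [f^{(1)}(42) − f^{(1)}(5)] = 1/12 × (84.0000 − 10.0000) = 6.16667.
Partial sum through k=1: 25555.0.
k=2: B_{4}/(4)! × [f^{(3)}(42) − f^{(3)}(5)] = −1/720 × (0.00000 − 0.00000) = 0.00000.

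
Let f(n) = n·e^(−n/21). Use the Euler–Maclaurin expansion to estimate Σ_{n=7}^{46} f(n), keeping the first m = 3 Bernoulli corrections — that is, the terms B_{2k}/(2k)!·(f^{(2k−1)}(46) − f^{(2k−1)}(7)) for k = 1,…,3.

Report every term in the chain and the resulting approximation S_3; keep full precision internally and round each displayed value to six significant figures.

S_3 ≈ 268.958

Integral: ∫_7^46 x·e^(−x/21) dx = 263.929.
½[f(7) + f(46)] = ½[5.01572 + 5.14572] = 5.08072.
So far: 269.009.
k=1: B_{2}/(2)! × [f^{(1)}(46) − f^{(1)}(7)] = 1/12 × (-0.133171 − 0.477688) = -0.0509049.
After k=1: 268.958.
k=2: B_{4}/(4)! × [f^{(3)}(46) − f^{(3)}(7)] = −1/720 × (0.000205343 − 0.00433277) = 5.73253e-06.
After k=2: 268.958.
k=3: B_{6}/(6)! × [f^{(5)}(46) − f^{(5)}(7)] = 1/30240 × (1.61601e-06 − 1.71935e-05) = -5.15129e-10.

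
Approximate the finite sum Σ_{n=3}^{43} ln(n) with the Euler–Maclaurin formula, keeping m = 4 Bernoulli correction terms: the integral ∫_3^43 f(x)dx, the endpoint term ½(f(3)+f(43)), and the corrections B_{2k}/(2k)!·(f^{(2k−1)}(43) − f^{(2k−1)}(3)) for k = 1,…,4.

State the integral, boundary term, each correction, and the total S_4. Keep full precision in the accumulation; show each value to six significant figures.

The integral term ∫_3^43 ln(x) dx = 118.436.
Boundary: ½(f(3) + f(43)) = ½(1.09861 + 3.76120) = 2.42991.
So far: 120.866.
Correction k=1: B_{2}/2! · (f^{(1)}(43) − f^{(1)}(3)) = 1/12 · (0.0232558 − 0.333333) = -0.0258398.
Partial sum through k=1: 120.840.
Correction k=2: B_{4}/4! · (f^{(3)}(43) − f^{(3)}(3)) = −1/720 · (2.51550e-05 − 0.0740741) = 0.000102846.
Partial sum through k=2: 120.840.
Correction k=3: B_{6}/6! · (f^{(5)}(43) − f^{(5)}(3)) = 1/30240 · (1.63256e-07 − 0.0987654) = -3.26605e-06.
Partial sum through k=3: 120.840.
Correction k=4: B_{8}/8! · (f^{(7)}(43) − f^{(7)}(3)) = −1/1209600 · (2.64883e-09 − 0.329218) = 2.72171e-07.

S_4 ≈ 120.840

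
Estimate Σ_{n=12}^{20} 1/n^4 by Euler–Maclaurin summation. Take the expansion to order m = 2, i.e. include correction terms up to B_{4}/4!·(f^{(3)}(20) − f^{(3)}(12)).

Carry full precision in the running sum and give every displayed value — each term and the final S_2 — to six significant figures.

The integral term ∫_12^20 1/x^4 dx = 0.000151235.
½[f(12) + f(20)] = ½[4.82253e-05 + 6.25000e-06] = 2.72377e-05.
Integral + boundary = 0.000178472.
Correction k=1: B_{2}/2! · (f^{(1)}(20) − f^{(1)}(12)) = 1/12 · (-1.25000e-06 − (-1.60751e-05)) = 1.23543e-06.
Running total after k=1: 0.000179708.
Correction k=2: B_{4}/4! · (f^{(3)}(20) − f^{(3)}(12)) = −1/720 · (-9.37500e-08 − (-3.34898e-06)) = -4.52115e-09.

S_2 ≈ 0.000179703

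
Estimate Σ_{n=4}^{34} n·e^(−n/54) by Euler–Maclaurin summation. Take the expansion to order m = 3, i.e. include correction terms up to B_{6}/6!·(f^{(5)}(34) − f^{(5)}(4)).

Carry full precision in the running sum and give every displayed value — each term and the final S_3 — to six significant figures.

S_3 ≈ 387.430

Integral: ∫_4^34 x·e^(−x/54) dx = 376.571.
Endpoint term: (f(4) + f(34))/2 = (3.71441 + 18.1148)/2 = 10.9146.
So far: 387.485.
Correction k=1: B_{2}/2! · (f^{(1)}(34) − f^{(1)}(4)) = 1/12 · (0.197329 − 0.859818) = -0.0552074.
After k=1: 387.430.
Correction k=2: B_{4}/4! · (f^{(3)}(34) − f^{(3)}(4)) = −1/720 · (0.000433096 − 0.000931764) = 6.92594e-07.
After k=2: 387.430.
Correction k=3: B_{6}/6! · (f^{(5)}(34) − f^{(5)}(4)) = 1/30240 · (2.73841e-07 − 5.37951e-07) = -8.73380e-12.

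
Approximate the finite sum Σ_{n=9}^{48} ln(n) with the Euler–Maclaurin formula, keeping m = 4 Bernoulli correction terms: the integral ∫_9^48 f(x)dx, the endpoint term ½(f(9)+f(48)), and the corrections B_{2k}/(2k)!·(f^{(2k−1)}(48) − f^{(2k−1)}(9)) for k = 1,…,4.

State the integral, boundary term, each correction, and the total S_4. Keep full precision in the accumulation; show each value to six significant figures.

The integral term ∫_9^48 ln(x) dx = 127.043.
Boundary: ½(f(9) + f(48)) = ½(2.19722 + 3.87120) = 3.03421.
So far: 130.077.
Correction k=1: B_{2}/2! · (f^{(1)}(48) − f^{(1)}(9)) = 1/12 · (0.0208333 − 0.111111) = -0.00752315.
Running total after k=1: 130.069.
Correction k=2: B_{4}/4! · (f^{(3)}(48) − f^{(3)}(9)) = −1/720 · (1.80845e-05 − 0.00274348) = 3.78528e-06.
Running total after k=2: 130.069.
Correction k=3: B_{6}/6! · (f^{(5)}(48) − f^{(5)}(9)) = 1/30240 · (9.41901e-08 − 0.000406442) = -1.34374e-08.
Running total after k=3: 130.069.
Correction k=4: B_{8}/8! · (f^{(7)}(48) − f^{(7)}(9)) = −1/1209600 · (1.22643e-09 − 0.000150534) = 1.24448e-10.

S_4 ≈ 130.069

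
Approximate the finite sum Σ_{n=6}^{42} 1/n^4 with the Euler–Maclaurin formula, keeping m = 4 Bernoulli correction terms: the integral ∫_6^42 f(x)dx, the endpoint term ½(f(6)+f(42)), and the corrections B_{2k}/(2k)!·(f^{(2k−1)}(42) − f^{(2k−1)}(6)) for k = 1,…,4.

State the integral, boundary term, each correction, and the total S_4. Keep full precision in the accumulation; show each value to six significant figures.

S_4 ≈ 0.00196696

The integral term ∫_6^42 1/x^4 dx = 0.00153871.
Boundary: ½(f(6) + f(42)) = ½(0.000771605 + 3.21368e-07) = 0.000385963.
Integral + boundary = 0.00192467.
k=1: B_{2}/(2)! × [f^{(1)}(42) − f^{(1)}(6)] = 1/12 × (-3.06065e-08 − (-0.000514403)) = 4.28644e-05.
Partial sum through k=1: 0.00196754.
k=2: B_{4}/(4)! × [f^{(3)}(42) − f^{(3)}(6)] = −1/720 × (-5.20519e-10 − (-0.000428669)) = -5.95373e-07.
Partial sum through k=2: 0.00196694.
k=3: B_{6}/(6)! × [f^{(5)}(42) − f^{(5)}(6)] = 1/30240 × (-1.65244e-11 − (-0.000666819)) = 2.20509e-08.
Partial sum through k=3: 0.00196696.
k=4: B_{8}/(8)! × [f^{(7)}(42) − f^{(7)}(6)] = −1/1209600 × (-8.43082e-13 − (-0.00166705)) = -1.37818e-09.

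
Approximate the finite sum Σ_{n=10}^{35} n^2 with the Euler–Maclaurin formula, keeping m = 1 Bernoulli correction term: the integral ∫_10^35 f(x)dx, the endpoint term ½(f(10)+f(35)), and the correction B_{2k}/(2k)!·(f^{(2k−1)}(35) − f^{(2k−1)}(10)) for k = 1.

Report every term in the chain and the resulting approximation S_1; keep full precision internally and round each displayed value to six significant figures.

S_1 ≈ 14625.0

The integral term ∫_10^35 x^2 dx = 13958.3.
Endpoint term: (f(10) + f(35))/2 = (100.000 + 1225.00)/2 = 662.500.
Integral + boundary = 14620.8.
k=1: B_{2}/(2)! × [f^{(1)}(35) − f^{(1)}(10)] = 1/12 × (70.0000 − 20.0000) = 4.16667.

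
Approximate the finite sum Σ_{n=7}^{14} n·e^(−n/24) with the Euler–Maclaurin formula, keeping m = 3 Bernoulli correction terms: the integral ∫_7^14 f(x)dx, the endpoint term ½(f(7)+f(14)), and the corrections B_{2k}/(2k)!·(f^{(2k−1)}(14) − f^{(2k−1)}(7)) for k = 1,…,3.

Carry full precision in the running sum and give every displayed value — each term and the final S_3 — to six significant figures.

The integral term ∫_7^14 x·e^(−x/24) dx = 46.8530.
½[f(7) + f(14)] = ½[5.22912 + 7.81249] = 6.52081.
So far: 53.3738.
Correction k=1: B_{2}/2! · (f^{(1)}(14) − f^{(1)}(7)) = 1/12 · (0.232515 − 0.529137) = -0.0247186.
After k=1: 53.3491.
Correction k=2: B_{4}/4! · (f^{(3)}(14) − f^{(3)}(7)) = −1/720 · (0.00234129 − 0.00351245) = 1.62661e-06.
After k=2: 53.3491.
Correction k=3: B_{6}/6! · (f^{(5)}(14) − f^{(5)}(7)) = 1/30240 · (7.42867e-06 − 1.06012e-05) = -1.04910e-10.

S_3 ≈ 53.3491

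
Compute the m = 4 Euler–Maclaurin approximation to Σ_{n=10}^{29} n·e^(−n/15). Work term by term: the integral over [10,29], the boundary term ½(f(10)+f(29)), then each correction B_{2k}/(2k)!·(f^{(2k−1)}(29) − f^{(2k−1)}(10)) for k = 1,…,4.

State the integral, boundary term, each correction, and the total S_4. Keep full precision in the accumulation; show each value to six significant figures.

Integral: ∫_10^29 x·e^(−x/15) dx = 97.0524.
½[f(10) + f(29)] = ½[5.13417 + 4.19529] = 4.66473.
Running total after boundary: 101.717.
Correction k=1: B_{2}/2! · (f^{(1)}(29) − f^{(1)}(10)) = 1/12 · (-0.135021 − 0.171139) = -0.0255133.
Running total after k=1: 101.692.
Correction k=2: B_{4}/4! · (f^{(3)}(29) − f^{(3)}(10)) = −1/720 · (0.000685820 − 0.00532433) = 6.44237e-06.
Running total after k=2: 101.692.
Correction k=3: B_{6}/6! · (f^{(5)}(29) − f^{(5)}(10)) = 1/30240 · (8.76326e-06 − 4.39468e-05) = -1.16348e-09.
Running total after k=3: 101.692.
Correction k=4: B_{8}/8! · (f^{(7)}(29) − f^{(7)}(10)) = −1/1209600 · (6.43486e-08 − 2.85466e-07) = 1.82803e-13.

S_4 ≈ 101.692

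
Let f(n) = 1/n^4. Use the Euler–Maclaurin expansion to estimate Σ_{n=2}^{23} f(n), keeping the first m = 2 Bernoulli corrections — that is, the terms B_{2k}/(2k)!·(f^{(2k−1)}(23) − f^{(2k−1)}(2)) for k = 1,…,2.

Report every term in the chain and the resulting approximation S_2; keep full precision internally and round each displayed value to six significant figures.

S_2 ≈ 0.0820056

The integral term ∫_2^23 1/x^4 dx = 0.0416393.
Endpoint term: (f(2) + f(23))/2 = (0.0625000 + 3.57346e-06)/2 = 0.0312518.
Running total after boundary: 0.0728911.
Order-1 term: 1/12 · (-6.21471e-07 − (-0.125000)) = 0.0104166.
Running total after k=1: 0.0833077.
Order-2 term: −1/720 · (-3.52441e-08 − (-0.937500)) = -0.00130208.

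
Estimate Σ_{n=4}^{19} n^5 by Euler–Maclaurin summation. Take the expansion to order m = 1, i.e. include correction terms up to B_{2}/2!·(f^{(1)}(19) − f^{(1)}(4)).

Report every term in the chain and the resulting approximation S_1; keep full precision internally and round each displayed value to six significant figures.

S_1 ≈ 9.13305e+06

∫_4^19 x^5 dx evaluates to 7.84030e+06.
½[f(4) + f(19)] = ½[1024.00 + 2.47610e+06] = 1.23856e+06.
Integral + boundary = 9.07886e+06.
Order-1 term: 1/12 · (651605 − 1280.00) = 54193.8.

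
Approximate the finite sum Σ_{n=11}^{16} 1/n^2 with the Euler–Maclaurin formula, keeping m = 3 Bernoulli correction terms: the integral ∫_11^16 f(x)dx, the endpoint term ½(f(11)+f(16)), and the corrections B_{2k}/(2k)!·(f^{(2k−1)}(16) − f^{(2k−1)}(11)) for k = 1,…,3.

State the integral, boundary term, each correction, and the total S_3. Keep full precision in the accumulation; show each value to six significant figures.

The integral term ∫_11^16 1/x^2 dx = 0.0284091.
½[f(11) + f(16)] = ½[0.00826446 + 0.00390625] = 0.00608536.
So far: 0.0344944.
k=1: B_{2}/(2)! × [f^{(1)}(16) − f^{(1)}(11)] = 1/12 × (-0.000488281 − (-0.00150263)) = 8.45290e-05.
Running total after k=1: 0.0345790.
k=2: B_{4}/(4)! × [f^{(3)}(16) − f^{(3)}(11)] = −1/720 × (-2.28882e-05 − (-0.000149021)) = -1.75185e-07.
Running total after k=2: 0.0345788.
k=3: B_{6}/(6)! × [f^{(5)}(16) − f^{(5)}(11)] = 1/30240 × (-2.68221e-06 − (-3.69474e-05)) = 1.13311e-09.

S_3 ≈ 0.0345788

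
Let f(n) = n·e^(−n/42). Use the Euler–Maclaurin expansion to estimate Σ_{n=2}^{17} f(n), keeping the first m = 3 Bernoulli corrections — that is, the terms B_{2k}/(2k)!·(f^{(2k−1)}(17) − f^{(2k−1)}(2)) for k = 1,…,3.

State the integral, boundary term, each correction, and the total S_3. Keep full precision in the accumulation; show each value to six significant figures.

S_3 ≈ 115.482

The integral term ∫_2^17 x·e^(−x/42) dx = 108.900.
Endpoint term: (f(2) + f(17))/2 = (1.90699 + 11.3413)/2 = 6.62415.
Running total after boundary: 115.524.
k=1: B_{2}/(2)! × [f^{(1)}(17) − f^{(1)}(2)] = 1/12 × (0.397105 − 0.908092) = -0.0425823.
Partial sum through k=1: 115.482.
k=2: B_{4}/(4)! × [f^{(3)}(17) − f^{(3)}(2)] = −1/720 × (0.000981506 − 0.00159585) = 8.53262e-07.
Partial sum through k=2: 115.482.
k=3: B_{6}/(6)! × [f^{(5)}(17) − f^{(5)}(2)] = 1/30240 × (9.85201e-07 − 1.51753e-06) = -1.76033e-11.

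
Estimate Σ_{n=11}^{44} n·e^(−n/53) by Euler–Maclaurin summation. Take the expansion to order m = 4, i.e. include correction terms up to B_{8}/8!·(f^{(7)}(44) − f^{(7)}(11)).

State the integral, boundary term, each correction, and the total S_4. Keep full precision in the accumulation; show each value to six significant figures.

The integral term ∫_11^44 x·e^(−x/53) dx = 514.948.
Boundary: ½(f(11) + f(44)) = ½(8.93832 + 19.1825) = 14.0604.
So far: 529.008.
k=1: B_{2}/(2)! × [f^{(1)}(44) − f^{(1)}(11)] = 1/12 × (0.0740321 − 0.643927) = -0.0474913.
Running total after k=1: 528.961.
k=2: B_{4}/(4)! × [f^{(3)}(44) − f^{(3)}(11)] = −1/720 × (0.000336763 − 0.000807788) = 6.54202e-07.
Running total after k=2: 528.961.
k=3: B_{6}/(6)! × [f^{(5)}(44) − f^{(5)}(11)] = 1/30240 × (2.30392e-07 − 4.93535e-07) = -8.70183e-12.
Running total after k=3: 528.961.
k=4: B_{8}/(8)! × [f^{(7)}(44) − f^{(7)}(11)] = −1/1209600 × (1.21359e-10 − 2.49020e-10) = 1.05541e-16.

S_4 ≈ 528.961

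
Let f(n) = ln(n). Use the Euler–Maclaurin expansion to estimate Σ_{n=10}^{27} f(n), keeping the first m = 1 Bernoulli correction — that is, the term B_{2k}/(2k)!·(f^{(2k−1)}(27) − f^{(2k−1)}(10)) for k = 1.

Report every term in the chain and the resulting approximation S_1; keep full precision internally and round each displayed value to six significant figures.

S_1 ≈ 51.7557

The integral term ∫_10^27 ln(x) dx = 48.9617.
½[f(10) + f(27)] = ½[2.30259 + 3.29584] = 2.79921.
Running total after boundary: 51.7610.
Order-1 term: 1/12 · (0.0370370 − 0.100000) = -0.00524691.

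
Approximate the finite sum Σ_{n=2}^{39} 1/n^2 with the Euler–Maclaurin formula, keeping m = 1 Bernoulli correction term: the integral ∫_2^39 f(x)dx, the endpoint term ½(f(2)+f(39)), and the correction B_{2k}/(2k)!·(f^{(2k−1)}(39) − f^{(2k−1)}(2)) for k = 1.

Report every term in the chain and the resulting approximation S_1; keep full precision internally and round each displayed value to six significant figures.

S_1 ≈ 0.620518

∫_2^39 1/x^2 dx evaluates to 0.474359.
½[f(2) + f(39)] = ½[0.250000 + 0.000657462] = 0.125329.
Running total after boundary: 0.599688.
Correction k=1: B_{2}/2! · (f^{(1)}(39) − f^{(1)}(2)) = 1/12 · (-3.37160e-05 − (-0.250000)) = 0.0208305.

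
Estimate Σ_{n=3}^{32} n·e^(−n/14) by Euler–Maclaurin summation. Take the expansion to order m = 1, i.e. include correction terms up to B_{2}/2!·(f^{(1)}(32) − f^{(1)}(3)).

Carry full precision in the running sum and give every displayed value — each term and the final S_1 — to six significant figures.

Integral: ∫_3^32 x·e^(−x/14) dx = 126.598.
½[f(3) + f(32)] = ½[2.42135 + 3.25444] = 2.83790.
So far: 129.436.
Correction k=1: B_{2}/2! · (f^{(1)}(32) − f^{(1)}(3)) = 1/12 · (-0.130759 − 0.634164) = -0.0637436.

S_1 ≈ 129.372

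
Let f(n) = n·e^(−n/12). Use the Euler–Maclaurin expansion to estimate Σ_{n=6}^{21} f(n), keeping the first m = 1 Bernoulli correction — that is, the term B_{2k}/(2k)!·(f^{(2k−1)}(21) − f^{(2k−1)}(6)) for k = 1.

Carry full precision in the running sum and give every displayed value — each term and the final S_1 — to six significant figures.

S_1 ≈ 65.8042

The integral term ∫_6^21 x·e^(−x/12) dx = 62.1961.
Endpoint term: (f(6) + f(21))/2 = (3.63918 + 3.64925)/2 = 3.64422.
Integral + boundary = 65.8404.
Correction k=1: B_{2}/2! · (f^{(1)}(21) − f^{(1)}(6)) = 1/12 · (-0.130330 − 0.303265) = -0.0361330.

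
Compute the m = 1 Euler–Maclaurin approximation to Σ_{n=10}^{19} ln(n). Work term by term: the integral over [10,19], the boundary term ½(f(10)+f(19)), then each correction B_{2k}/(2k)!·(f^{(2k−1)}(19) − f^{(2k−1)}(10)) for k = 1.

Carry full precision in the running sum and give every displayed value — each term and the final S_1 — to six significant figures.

S_1 ≈ 26.5381

Integral: ∫_10^19 ln(x) dx = 23.9185.
Endpoint term: (f(10) + f(19))/2 = (2.30259 + 2.94444)/2 = 2.62351.
Running total after boundary: 26.5420.
k=1: B_{2}/(2)! × [f^{(1)}(19) − f^{(1)}(10)] = 1/12 × (0.0526316 − 0.100000) = -0.00394737.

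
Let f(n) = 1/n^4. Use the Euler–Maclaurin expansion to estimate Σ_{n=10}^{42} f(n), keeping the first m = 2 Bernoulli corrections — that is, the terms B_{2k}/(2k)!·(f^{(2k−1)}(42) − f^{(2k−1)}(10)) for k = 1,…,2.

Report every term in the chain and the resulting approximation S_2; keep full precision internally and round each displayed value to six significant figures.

S_2 ≈ 0.000382309

Integral: ∫_10^42 1/x^4 dx = 0.000328834.
Boundary: ½(f(10) + f(42)) = ½(0.000100000 + 3.21368e-07) = 5.01607e-05.
Running total after boundary: 0.000378995.
k=1: B_{2}/(2)! × [f^{(1)}(42) − f^{(1)}(10)] = 1/12 × (-3.06065e-08 − (-4.00000e-05)) = 3.33078e-06.
After k=1: 0.000382326.
k=2: B_{4}/(4)! × [f^{(3)}(42) − f^{(3)}(10)] = −1/720 × (-5.20519e-10 − (-1.20000e-05)) = -1.66659e-08.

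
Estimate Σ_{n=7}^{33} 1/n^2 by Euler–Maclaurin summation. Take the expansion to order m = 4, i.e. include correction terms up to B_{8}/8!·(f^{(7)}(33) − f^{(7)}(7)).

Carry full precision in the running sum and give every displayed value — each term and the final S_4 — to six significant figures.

S_4 ≈ 0.123697

The integral term ∫_7^33 1/x^2 dx = 0.112554.
Endpoint term: (f(7) + f(33))/2 = (0.0204082 + 0.000918274)/2 = 0.0106632.
Running total after boundary: 0.123217.
Correction k=1: B_{2}/2! · (f^{(1)}(33) − f^{(1)}(7)) = 1/12 · (-5.56529e-05 − (-0.00583090)) = 0.000481271.
Partial sum through k=1: 0.123699.
Correction k=2: B_{4}/4! · (f^{(3)}(33) − f^{(3)}(7)) = −1/720 · (-6.13256e-07 − (-0.00142798)) = -1.98245e-06.
Partial sum through k=2: 0.123697.
Correction k=3: B_{6}/6! · (f^{(5)}(33) − f^{(5)}(7)) = 1/30240 · (-1.68941e-08 − (-0.000874271)) = 2.89105e-08.
Partial sum through k=3: 0.123697.
Correction k=4: B_{8}/8! · (f^{(7)}(33) − f^{(7)}(7)) = −1/1209600 · (-8.68750e-10 − (-0.000999167)) = -8.26030e-10.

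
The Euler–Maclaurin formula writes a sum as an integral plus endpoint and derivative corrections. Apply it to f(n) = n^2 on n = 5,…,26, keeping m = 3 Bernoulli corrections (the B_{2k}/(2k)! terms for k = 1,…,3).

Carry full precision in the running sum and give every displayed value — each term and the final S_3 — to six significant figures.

S_3 ≈ 6171.00

Integral: ∫_5^26 x^2 dx = 5817.00.
½[f(5) + f(26)] = ½[25.0000 + 676.000] = 350.500.
Running total after boundary: 6167.50.
Order-1 term: 1/12 · (52.0000 − 10.0000) = 3.50000.
Partial sum through k=1: 6171.00.
Order-2 term: −1/720 · (0.00000 − 0.00000) = 0.00000.
Partial sum through k=2: 6171.00.
Order-3 term: 1/30240 · (0.00000 − 0.00000) = 0.00000.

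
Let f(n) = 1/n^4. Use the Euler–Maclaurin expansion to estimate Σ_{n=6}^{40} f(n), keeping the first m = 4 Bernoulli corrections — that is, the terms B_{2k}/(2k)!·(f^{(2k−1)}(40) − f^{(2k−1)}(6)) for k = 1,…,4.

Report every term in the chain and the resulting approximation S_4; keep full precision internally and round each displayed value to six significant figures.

The integral term ∫_6^40 1/x^4 dx = 0.00153800.
Boundary: ½(f(6) + f(40)) = ½(0.000771605 + 3.90625e-07) = 0.000385998.
So far: 0.00192400.
Correction k=1: B_{2}/2! · (f^{(1)}(40) − f^{(1)}(6)) = 1/12 · (-3.90625e-08 − (-0.000514403)) = 4.28637e-05.
After k=1: 0.00196686.
Correction k=2: B_{4}/4! · (f^{(3)}(40) − f^{(3)}(6)) = −1/720 · (-7.32422e-10 − (-0.000428669)) = -5.95373e-07.
After k=2: 0.00196627.
Correction k=3: B_{6}/6! · (f^{(5)}(40) − f^{(5)}(6)) = 1/30240 · (-2.56348e-11 − (-0.000666819)) = 2.20509e-08.
After k=3: 0.00196629.
Correction k=4: B_{8}/8! · (f^{(7)}(40) − f^{(7)}(6)) = −1/1209600 · (-1.44196e-12 − (-0.00166705)) = -1.37818e-09.

S_4 ≈ 0.00196629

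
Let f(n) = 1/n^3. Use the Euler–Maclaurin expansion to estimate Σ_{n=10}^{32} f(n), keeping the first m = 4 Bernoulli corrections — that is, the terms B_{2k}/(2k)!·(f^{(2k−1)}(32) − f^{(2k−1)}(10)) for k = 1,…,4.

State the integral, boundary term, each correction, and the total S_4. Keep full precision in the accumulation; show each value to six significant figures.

Integral: ∫_10^32 1/x^3 dx = 0.00451172.
Endpoint term: (f(10) + f(32))/2 = (0.00100000 + 3.05176e-05)/2 = 0.000515259.
Integral + boundary = 0.00502698.
Correction k=1: B_{2}/2! · (f^{(1)}(32) − f^{(1)}(10)) = 1/12 · (-2.86102e-06 − (-0.000300000)) = 2.47616e-05.
Running total after k=1: 0.00505174.
Correction k=2: B_{4}/4! · (f^{(3)}(32) − f^{(3)}(10)) = −1/720 · (-5.58794e-08 − (-6.00000e-05)) = -8.32557e-08.
Running total after k=2: 0.00505166.
Correction k=3: B_{6}/6! · (f^{(5)}(32) − f^{(5)}(10)) = 1/30240 · (-2.29193e-09 − (-2.52000e-05)) = 8.33258e-10.
Running total after k=3: 0.00505166.
Correction k=4: B_{8}/8! · (f^{(7)}(32) − f^{(7)}(10)) = −1/1209600 · (-1.61151e-10 − (-1.81440e-05)) = -1.49999e-11.

S_4 ≈ 0.00505166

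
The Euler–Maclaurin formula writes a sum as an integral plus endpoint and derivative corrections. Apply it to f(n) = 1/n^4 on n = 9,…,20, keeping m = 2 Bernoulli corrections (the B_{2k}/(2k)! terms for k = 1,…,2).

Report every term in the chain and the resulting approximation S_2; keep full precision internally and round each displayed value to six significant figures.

∫_9^20 1/x^4 dx evaluates to 0.000415581.
Endpoint term: (f(9) + f(20))/2 = (0.000152416 + 6.25000e-06)/2 = 7.93329e-05.
Integral + boundary = 0.000494914.
k=1: B_{2}/(2)! × [f^{(1)}(20) − f^{(1)}(9)] = 1/12 × (-1.25000e-06 − (-6.77404e-05)) = 5.54086e-06.
Running total after k=1: 0.000500454.
k=2: B_{4}/(4)! × [f^{(3)}(20) − f^{(3)}(9)] = −1/720 × (-9.37500e-08 − (-2.50890e-05)) = -3.47157e-08.

S_2 ≈ 0.000500420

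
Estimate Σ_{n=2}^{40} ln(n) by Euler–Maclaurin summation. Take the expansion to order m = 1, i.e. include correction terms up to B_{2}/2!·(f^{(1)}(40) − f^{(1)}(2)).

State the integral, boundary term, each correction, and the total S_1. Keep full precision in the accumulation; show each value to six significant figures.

∫_2^40 ln(x) dx evaluates to 108.169.
Boundary: ½(f(2) + f(40)) = ½(0.693147 + 3.68888) = 2.19101.
Integral + boundary = 110.360.
k=1: B_{2}/(2)! × [f^{(1)}(40) − f^{(1)}(2)] = 1/12 × (0.0250000 − 0.500000) = -0.0395833.

S_1 ≈ 110.320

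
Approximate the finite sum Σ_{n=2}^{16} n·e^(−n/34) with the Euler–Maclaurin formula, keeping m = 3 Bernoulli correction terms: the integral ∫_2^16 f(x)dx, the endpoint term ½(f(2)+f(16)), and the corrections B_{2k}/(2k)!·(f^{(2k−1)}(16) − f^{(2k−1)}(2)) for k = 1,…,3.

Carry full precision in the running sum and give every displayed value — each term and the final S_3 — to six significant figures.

∫_2^16 x·e^(−x/34) dx evaluates to 92.1977.
½[f(2) + f(16)] = ½[1.88575 + 9.99416] = 5.93995.
Running total after boundary: 98.1376.
Correction k=1: B_{2}/2! · (f^{(1)}(16) − f^{(1)}(2)) = 1/12 · (0.330689 − 0.887410) = -0.0463934.
Partial sum through k=1: 98.0912.
Correction k=2: B_{4}/4! · (f^{(3)}(16) − f^{(3)}(2)) = −1/720 · (0.00136675 − 0.00239892) = 1.43358e-06.
Partial sum through k=2: 98.0912.
Correction k=3: B_{6}/6! · (f^{(5)}(16) − f^{(5)}(2)) = 1/30240 · (2.11715e-06 − 3.48633e-06) = -4.52769e-11.

S_3 ≈ 98.0912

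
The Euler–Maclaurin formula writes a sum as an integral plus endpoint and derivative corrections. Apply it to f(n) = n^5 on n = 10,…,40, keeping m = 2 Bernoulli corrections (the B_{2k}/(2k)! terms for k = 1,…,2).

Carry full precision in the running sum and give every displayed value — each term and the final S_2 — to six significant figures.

The integral term ∫_10^40 x^5 dx = 6.82500e+08.
Boundary: ½(f(10) + f(40)) = ½(100000 + 1.02400e+08) = 5.12500e+07.
Integral + boundary = 7.33750e+08.
k=1: B_{2}/(2)! × [f^{(1)}(40) − f^{(1)}(10)] = 1/12 × (1.28000e+07 − 50000.0) = 1.06250e+06.
After k=1: 7.34812e+08.
k=2: B_{4}/(4)! × [f^{(3)}(40) − f^{(3)}(10)] = −1/720 × (96000.0 − 6000.00) = -125.000.

S_2 ≈ 7.34812e+08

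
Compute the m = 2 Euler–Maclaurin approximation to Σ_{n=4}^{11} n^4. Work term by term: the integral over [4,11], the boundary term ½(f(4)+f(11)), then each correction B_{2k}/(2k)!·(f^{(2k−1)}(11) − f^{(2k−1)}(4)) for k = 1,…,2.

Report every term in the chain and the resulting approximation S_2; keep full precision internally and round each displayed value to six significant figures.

S_2 ≈ 39876.0

The integral term ∫_4^11 x^4 dx = 32005.4.
Endpoint term: (f(4) + f(11))/2 = (256.000 + 14641.0)/2 = 7448.50.
Running total after boundary: 39453.9.
Order-1 term: 1/12 · (5324.00 − 256.000) = 422.333.
Running total after k=1: 39876.2.
Order-2 term: −1/720 · (264.000 − 96.0000) = -0.233333.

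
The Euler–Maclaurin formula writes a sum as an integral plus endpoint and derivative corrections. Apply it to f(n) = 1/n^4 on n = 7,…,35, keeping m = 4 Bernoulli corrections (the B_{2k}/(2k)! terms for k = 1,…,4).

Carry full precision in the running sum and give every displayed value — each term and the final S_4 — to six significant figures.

S_4 ≈ 0.00119225

∫_7^35 1/x^4 dx evaluates to 0.000964043.
Endpoint term: (f(7) + f(35))/2 = (0.000416493 + 6.66389e-07)/2 = 0.000208580.
So far: 0.00117262.
k=1: B_{2}/(2)! × [f^{(1)}(35) − f^{(1)}(7)] = 1/12 × (-7.61587e-08 − (-0.000237996)) = 1.98267e-05.
After k=1: 0.00119245.
k=2: B_{4}/(4)! × [f^{(3)}(35) − f^{(3)}(7)] = −1/720 × (-1.86511e-09 − (-0.000145712)) = -2.02375e-07.
After k=2: 0.00119225.
k=3: B_{6}/(6)! × [f^{(5)}(35) − f^{(5)}(7)] = 1/30240 × (-8.52623e-11 − (-0.000166528)) = 5.50687e-09.
After k=3: 0.00119225.
k=4: B_{8}/(8)! × [f^{(7)}(35) − f^{(7)}(7)] = −1/1209600 × (-6.26417e-12 − (-0.000305868)) = -2.52867e-10.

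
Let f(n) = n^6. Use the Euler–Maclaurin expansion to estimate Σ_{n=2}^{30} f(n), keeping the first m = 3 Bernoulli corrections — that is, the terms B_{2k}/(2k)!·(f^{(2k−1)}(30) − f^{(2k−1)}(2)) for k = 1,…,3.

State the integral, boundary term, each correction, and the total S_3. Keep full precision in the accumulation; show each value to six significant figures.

S_3 ≈ 3.50093e+09

∫_2^30 x^6 dx evaluates to 3.12429e+09.
Boundary: ½(f(2) + f(30)) = ½(64.0000 + 7.29000e+08) = 3.64500e+08.
Integral + boundary = 3.48879e+09.
Correction k=1: B_{2}/2! · (f^{(1)}(30) − f^{(1)}(2)) = 1/12 · (1.45800e+08 − 192.000) = 1.21500e+07.
Running total after k=1: 3.50094e+09.
Correction k=2: B_{4}/4! · (f^{(3)}(30) − f^{(3)}(2)) = −1/720 · (3.24000e+06 − 960.000) = -4498.67.
Running total after k=2: 3.50093e+09.
Correction k=3: B_{6}/6! · (f^{(5)}(30) − f^{(5)}(2)) = 1/30240 · (21600.0 − 1440.00) = 0.666667.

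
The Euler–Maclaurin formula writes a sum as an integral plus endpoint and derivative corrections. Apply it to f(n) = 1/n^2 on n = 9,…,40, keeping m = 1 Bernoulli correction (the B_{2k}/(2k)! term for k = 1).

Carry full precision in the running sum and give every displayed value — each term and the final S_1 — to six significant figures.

S_1 ≈ 0.0928225

Integral: ∫_9^40 1/x^2 dx = 0.0861111.
Endpoint term: (f(9) + f(40))/2 = (0.0123457 + 0.000625000)/2 = 0.00648534.
Integral + boundary = 0.0925965.
k=1: B_{2}/(2)! × [f^{(1)}(40) − f^{(1)}(9)] = 1/12 × (-3.12500e-05 − (-0.00274348)) = 0.000226020.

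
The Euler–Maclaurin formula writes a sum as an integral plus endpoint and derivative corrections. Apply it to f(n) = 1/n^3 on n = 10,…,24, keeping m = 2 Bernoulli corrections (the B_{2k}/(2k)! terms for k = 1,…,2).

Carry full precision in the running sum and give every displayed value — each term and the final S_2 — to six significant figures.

The integral term ∫_10^24 1/x^3 dx = 0.00413194.
½[f(10) + f(24)] = ½[0.00100000 + 7.23380e-05] = 0.000536169.
Running total after boundary: 0.00466811.
Correction k=1: B_{2}/2! · (f^{(1)}(24) − f^{(1)}(10)) = 1/12 · (-9.04225e-06 − (-0.000300000)) = 2.42465e-05.
After k=1: 0.00469236.
Correction k=2: B_{4}/4! · (f^{(3)}(24) − f^{(3)}(10)) = −1/720 · (-3.13967e-07 − (-6.00000e-05)) = -8.28973e-08.

S_2 ≈ 0.00469228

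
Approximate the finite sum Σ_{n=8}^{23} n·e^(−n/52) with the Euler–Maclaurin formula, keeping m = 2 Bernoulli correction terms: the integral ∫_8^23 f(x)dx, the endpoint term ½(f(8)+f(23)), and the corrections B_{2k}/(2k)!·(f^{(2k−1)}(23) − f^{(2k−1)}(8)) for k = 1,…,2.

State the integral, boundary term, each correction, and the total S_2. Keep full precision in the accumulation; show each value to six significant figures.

∫_8^23 x·e^(−x/52) dx evaluates to 169.148.
Endpoint term: (f(8) + f(23))/2 = (6.85923 + 14.7787)/2 = 10.8190.
So far: 179.967.
Order-1 term: 1/12 · (0.358346 − 0.725496) = -0.0305958.
Partial sum through k=1: 179.936.
Order-2 term: −1/720 · (0.000607785 − 0.000902479) = 4.09298e-07.

S_2 ≈ 179.936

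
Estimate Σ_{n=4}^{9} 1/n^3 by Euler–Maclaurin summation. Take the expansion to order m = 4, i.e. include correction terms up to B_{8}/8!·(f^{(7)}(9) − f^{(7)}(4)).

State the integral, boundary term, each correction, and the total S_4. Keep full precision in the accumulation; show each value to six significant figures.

S_4 ≈ 0.0344949

Integral: ∫_4^9 1/x^3 dx = 0.0250772.
Boundary: ½(f(4) + f(9)) = ½(0.0156250 + 0.00137174) = 0.00849837.
Running total after boundary: 0.0335755.
Order-1 term: 1/12 · (-0.000457247 − (-0.0117188)) = 0.000938459.
Partial sum through k=1: 0.0345140.
Order-2 term: −1/720 · (-0.000112901 − (-0.0146484)) = -2.01882e-05.
Partial sum through k=2: 0.0344938.
Order-3 term: 1/30240 · (-5.85410e-05 − (-0.0384521)) = 1.26963e-06.
Partial sum through k=3: 0.0344951.
Order-4 term: −1/1209600 · (-5.20365e-05 − (-0.173035)) = -1.43008e-07.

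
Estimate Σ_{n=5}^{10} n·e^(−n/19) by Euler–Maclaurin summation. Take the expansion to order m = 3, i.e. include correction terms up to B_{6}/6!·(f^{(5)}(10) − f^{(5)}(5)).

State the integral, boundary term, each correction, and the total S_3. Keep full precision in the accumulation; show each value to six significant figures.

∫_5^10 x·e^(−x/19) dx evaluates to 24.9725.
Endpoint term: (f(5) + f(10))/2 = (3.84310 + 5.90778)/2 = 4.87544.
So far: 29.8480.
k=1: B_{2}/(2)! × [f^{(1)}(10) − f^{(1)}(5)] = 1/12 × (0.279842 − 0.566352) = -0.0238758.
After k=1: 29.8241.
k=2: B_{4}/(4)! × [f^{(3)}(10) − f^{(3)}(5)] = −1/720 × (0.00404819 − 0.00582713) = 2.47074e-06.
After k=2: 29.8241.
k=3: B_{6}/(6)! × [f^{(5)}(10) − f^{(5)}(5)] = 1/30240 × (2.02803e-05 − 2.79374e-05) = -2.53211e-10.

S_3 ≈ 29.8241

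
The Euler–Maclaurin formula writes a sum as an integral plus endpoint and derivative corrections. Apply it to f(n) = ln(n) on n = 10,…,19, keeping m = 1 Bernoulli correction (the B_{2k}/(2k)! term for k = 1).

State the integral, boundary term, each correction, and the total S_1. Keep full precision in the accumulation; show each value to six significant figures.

The integral term ∫_10^19 ln(x) dx = 23.9185.
Boundary: ½(f(10) + f(19)) = ½(2.30259 + 2.94444) = 2.62351.
Running total after boundary: 26.5420.
Order-1 term: 1/12 · (0.0526316 − 0.100000) = -0.00394737.

S_1 ≈ 26.5381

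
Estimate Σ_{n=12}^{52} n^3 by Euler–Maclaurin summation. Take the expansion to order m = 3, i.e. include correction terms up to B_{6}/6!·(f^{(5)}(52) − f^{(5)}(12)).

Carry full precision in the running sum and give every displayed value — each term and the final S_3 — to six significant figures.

S_3 ≈ 1.89453e+06

Integral: ∫_12^52 x^3 dx = 1.82272e+06.
½[f(12) + f(52)] = ½[1728.00 + 140608] = 71168.0.
Integral + boundary = 1.89389e+06.
k=1: B_{2}/(2)! × [f^{(1)}(52) − f^{(1)}(12)] = 1/12 × (8112.00 − 432.000) = 640.000.
Partial sum through k=1: 1.89453e+06.
k=2: B_{4}/(4)! × [f^{(3)}(52) − f^{(3)}(12)] = −1/720 × (6.00000 − 6.00000) = 0.00000.
Partial sum through k=2: 1.89453e+06.
k=3: B_{6}/(6)! × [f^{(5)}(52) − f^{(5)}(12)] = 1/30240 × (0.00000 − 0.00000) = 0.00000.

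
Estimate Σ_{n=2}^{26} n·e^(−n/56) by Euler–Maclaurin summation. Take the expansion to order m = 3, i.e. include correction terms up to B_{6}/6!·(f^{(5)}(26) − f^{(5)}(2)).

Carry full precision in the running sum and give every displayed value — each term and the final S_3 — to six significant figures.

S_3 ≈ 256.677

The integral term ∫_2^26 x·e^(−x/56) dx = 247.590.
Boundary: ½(f(2) + f(26)) = ½(1.92983 + 16.3432) = 9.13651.
So far: 256.726.
k=1: B_{2}/(2)! × [f^{(1)}(26) − f^{(1)}(2)] = 1/12 × (0.336741 − 0.930455) = -0.0494761.
Running total after k=1: 256.677.
k=2: B_{4}/(4)! × [f^{(3)}(26) − f^{(3)}(2)] = −1/720 × (0.000508262 − 0.000912081) = 5.60860e-07.
Running total after k=2: 256.677.
k=3: B_{6}/(6)! × [f^{(5)}(26) − f^{(5)}(2)] = 1/30240 × (2.89906e-07 − 4.87073e-07) = -6.52008e-12.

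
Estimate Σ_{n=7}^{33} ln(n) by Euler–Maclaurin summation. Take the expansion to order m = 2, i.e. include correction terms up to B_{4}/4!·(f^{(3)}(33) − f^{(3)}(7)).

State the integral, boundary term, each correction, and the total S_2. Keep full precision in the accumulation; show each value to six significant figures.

Integral: ∫_7^33 ln(x) dx = 75.7634.
Boundary: ½(f(7) + f(33)) = ½(1.94591 + 3.49651) = 2.72121.
Running total after boundary: 78.4846.
Correction k=1: B_{2}/2! · (f^{(1)}(33) − f^{(1)}(7)) = 1/12 · (0.0303030 − 0.142857) = -0.00937951.
After k=1: 78.4752.
Correction k=2: B_{4}/4! · (f^{(3)}(33) − f^{(3)}(7)) = −1/720 · (5.56529e-05 − 0.00583090) = 8.02118e-06.

S_2 ≈ 78.4752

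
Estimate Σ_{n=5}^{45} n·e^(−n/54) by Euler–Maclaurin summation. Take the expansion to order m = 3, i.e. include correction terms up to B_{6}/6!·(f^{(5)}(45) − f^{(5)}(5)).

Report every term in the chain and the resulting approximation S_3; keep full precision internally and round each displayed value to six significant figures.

S_3 ≈ 592.878

The integral term ∫_5^45 x·e^(−x/54) dx = 580.883.
Endpoint term: (f(5) + f(45))/2 = (4.55782 + 19.5569)/2 = 12.0574.
Running total after boundary: 592.941.
Order-1 term: 1/12 · (0.0724330 − 0.827161) = -0.0628940.
After k=1: 592.878.
Order-2 term: −1/720 · (0.000322918 − 0.000908879) = 8.13834e-07.
After k=2: 592.878.
Order-3 term: 1/30240 · (2.12962e-07 − 5.26096e-07) = -1.03550e-11.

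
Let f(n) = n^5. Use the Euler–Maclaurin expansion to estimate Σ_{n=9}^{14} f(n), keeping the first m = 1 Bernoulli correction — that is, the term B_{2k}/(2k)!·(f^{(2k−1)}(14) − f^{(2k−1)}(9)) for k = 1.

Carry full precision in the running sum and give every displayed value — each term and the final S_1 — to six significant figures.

∫_9^14 x^5 dx evaluates to 1.16635e+06.
Endpoint term: (f(9) + f(14))/2 = (59049.0 + 537824)/2 = 298436.
Integral + boundary = 1.46479e+06.
Correction k=1: B_{2}/2! · (f^{(1)}(14) − f^{(1)}(9)) = 1/12 · (192080 − 32805.0) = 13272.9.

S_1 ≈ 1.47806e+06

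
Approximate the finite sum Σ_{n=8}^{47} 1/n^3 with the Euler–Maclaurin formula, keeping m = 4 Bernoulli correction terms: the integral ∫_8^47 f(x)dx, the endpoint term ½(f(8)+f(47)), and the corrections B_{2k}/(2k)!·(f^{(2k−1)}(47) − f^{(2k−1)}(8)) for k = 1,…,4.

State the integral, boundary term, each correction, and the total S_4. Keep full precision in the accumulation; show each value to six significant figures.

S_4 ≈ 0.00862820

The integral term ∫_8^47 1/x^3 dx = 0.00758615.
½[f(8) + f(47)] = ½[0.00195312 + 9.63178e-06] = 0.000981378.
So far: 0.00856753.
k=1: B_{2}/(2)! × [f^{(1)}(47) − f^{(1)}(8)] = 1/12 × (-6.14794e-07 − (-0.000732422)) = 6.09839e-05.
Running total after k=1: 0.00862852.
k=2: B_{4}/(4)! × [f^{(3)}(47) − f^{(3)}(8)] = −1/720 × (-5.56627e-09 − (-0.000228882)) = -3.17884e-07.
Running total after k=2: 0.00862820.
k=3: B_{6}/(6)! × [f^{(5)}(47) − f^{(5)}(8)] = 1/30240 × (-1.05832e-10 − (-0.000150204)) = 4.96705e-09.
Running total after k=3: 0.00862820.
k=4: B_{8}/(8)! × [f^{(7)}(47) − f^{(7)}(8)] = −1/1209600 × (-3.44949e-12 − (-0.000168979)) = -1.39698e-10.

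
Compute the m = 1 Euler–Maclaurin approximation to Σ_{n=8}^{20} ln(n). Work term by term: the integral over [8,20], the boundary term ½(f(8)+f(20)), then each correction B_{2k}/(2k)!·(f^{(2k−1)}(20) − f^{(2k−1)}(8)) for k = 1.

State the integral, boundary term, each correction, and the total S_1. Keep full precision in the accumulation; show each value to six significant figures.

Integral: ∫_8^20 ln(x) dx = 31.2791.
Boundary: ½(f(8) + f(20)) = ½(2.07944 + 2.99573) = 2.53759.
Integral + boundary = 33.8167.
Order-1 term: 1/12 · (0.0500000 − 0.125000) = -0.00625000.

S_1 ≈ 33.8105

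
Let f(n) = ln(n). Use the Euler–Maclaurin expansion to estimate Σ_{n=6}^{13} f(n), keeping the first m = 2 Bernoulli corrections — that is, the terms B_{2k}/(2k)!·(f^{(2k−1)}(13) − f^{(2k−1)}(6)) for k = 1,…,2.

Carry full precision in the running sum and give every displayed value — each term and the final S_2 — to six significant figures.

∫_6^13 ln(x) dx evaluates to 15.5938.
Boundary: ½(f(6) + f(13)) = ½(1.79176 + 2.56495) = 2.17835.
Running total after boundary: 17.7721.
Correction k=1: B_{2}/2! · (f^{(1)}(13) − f^{(1)}(6)) = 1/12 · (0.0769231 − 0.166667) = -0.00747863.
Partial sum through k=1: 17.7647.
Correction k=2: B_{4}/4! · (f^{(3)}(13) − f^{(3)}(6)) = −1/720 · (0.000910332 − 0.00925926) = 1.15957e-05.

S_2 ≈ 17.7647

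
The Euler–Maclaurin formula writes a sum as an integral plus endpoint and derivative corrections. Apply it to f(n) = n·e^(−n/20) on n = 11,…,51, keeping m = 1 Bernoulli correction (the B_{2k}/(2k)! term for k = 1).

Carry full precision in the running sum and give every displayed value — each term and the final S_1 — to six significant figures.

The integral term ∫_11^51 x·e^(−x/20) dx = 246.833.
½[f(11) + f(51)] = ½[6.34645 + 3.98216] = 5.16431.
So far: 251.997.
Correction k=1: B_{2}/2! · (f^{(1)}(51) − f^{(1)}(11)) = 1/12 · (-0.121027 − 0.259627) = -0.0317212.

S_1 ≈ 251.966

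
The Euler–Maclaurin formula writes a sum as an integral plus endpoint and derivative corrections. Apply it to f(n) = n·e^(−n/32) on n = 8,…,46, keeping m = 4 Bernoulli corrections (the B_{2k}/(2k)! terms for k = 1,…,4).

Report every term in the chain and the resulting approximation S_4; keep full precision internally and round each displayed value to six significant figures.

The integral term ∫_8^46 x·e^(−x/32) dx = 404.013.
½[f(8) + f(46)] = ½[6.23041 + 10.9260] = 8.57818.
So far: 412.591.
Correction k=1: B_{2}/2! · (f^{(1)}(46) − f^{(1)}(8)) = 1/12 · (-0.103915 − 0.584101) = -0.0573347.
After k=1: 412.534.
Correction k=2: B_{4}/4! · (f^{(3)}(46) − f^{(3)}(8)) = −1/720 · (0.000362428 − 0.00209151) = 2.40150e-06.
After k=2: 412.534.
Correction k=3: B_{6}/6! · (f^{(5)}(46) − f^{(5)}(8)) = 1/30240 · (8.06969e-07 − 3.52793e-06) = -8.99789e-11.
After k=3: 412.534.
Correction k=4: B_{8}/8! · (f^{(7)}(46) − f^{(7)}(8)) = −1/1209600 · (1.23047e-09 − 4.89587e-09) = 3.03026e-15.

S_4 ≈ 412.534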